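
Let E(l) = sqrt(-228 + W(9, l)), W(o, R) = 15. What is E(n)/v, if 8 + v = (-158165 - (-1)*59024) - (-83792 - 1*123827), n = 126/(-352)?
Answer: I*sqrt(213)/108470 ≈ 0.00013455*I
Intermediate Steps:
n = -63/176 (n = 126*(-1/352) = -63/176 ≈ -0.35795)
E(l) = I*sqrt(213) (E(l) = sqrt(-228 + 15) = sqrt(-213) = I*sqrt(213))
v = 108470 (v = -8 + ((-158165 - (-1)*59024) - (-83792 - 1*123827)) = -8 + ((-158165 - 1*(-59024)) - (-83792 - 123827)) = -8 + ((-158165 + 59024) - 1*(-207619)) = -8 + (-99141 + 207619) = -8 + 108478 = 108470)
E(n)/v = (I*sqrt(213))/108470 = (I*sqrt(213))*(1/108470) = I*sqrt(213)/108470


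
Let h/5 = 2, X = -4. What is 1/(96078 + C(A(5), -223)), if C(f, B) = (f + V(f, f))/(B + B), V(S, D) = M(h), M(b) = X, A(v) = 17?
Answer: 446/42850775 ≈ 1.0408e-5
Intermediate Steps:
h = 10 (h = 5*2 = 10)
M(b) = -4
V(S, D) = -4
C(f, B) = (-4 + f)/(2*B) (C(f, B) = (f - 4)/(B + B) = (-4 + f)/((2*B)) = (-4 + f)*(1/(2*B)) = (-4 + f)/(2*B))
1/(96078 + C(A(5), -223)) = 1/(96078 + (½)*(-4 + 17)/(-223)) = 1/(96078 + (½)*(-1/223)*13) = 1/(96078 - 13/446) = 1/(42850775/446) = 446/42850775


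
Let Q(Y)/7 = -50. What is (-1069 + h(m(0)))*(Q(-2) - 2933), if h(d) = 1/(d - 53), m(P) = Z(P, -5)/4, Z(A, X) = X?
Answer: 108797213/31 ≈ 3.5096e+6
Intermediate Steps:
m(P) = -5/4
Q(Y) = -350 (Q(Y) = 7*(-50) = -350)
h(d) = 1/(-53 + d)
(-1069 + h(m(0)))*(Q(-2) - 2933) = (-1069 + 1/(-53 - 5/4))*(-350 - 2933) = (-1069 + 1/(-217/4))*(-3283) = (-1069 - 4/217)*(-3283) = -231977/217*(-3283) = 108797213/31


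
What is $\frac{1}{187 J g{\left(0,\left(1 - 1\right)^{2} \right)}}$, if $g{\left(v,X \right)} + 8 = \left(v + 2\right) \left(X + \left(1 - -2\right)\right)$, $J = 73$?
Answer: $- \frac{1}{27302} \approx -3.6627 \cdot 10^{-5}$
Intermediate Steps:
$g{\left(v,X \right)} = -8 + \left(2 + v\right) \left(3 + X\right)$ ($g{\left(v,X \right)} = -8 + \left(v + 2\right) \left(X + \left(1 - -2\right)\right) = -8 + \left(2 + v\right) \left(X + \left(1 + 2\right)\right) = -8 + \left(2 + v\right) \left(X + 3\right) = -8 + \left(2 + v\right) \left(3 + X\right)$)
$\frac{1}{187 J g{\left(0,\left(1 - 1\right)^{2} \right)}} = \frac{1}{187 \cdot 73 \left(-2 + 2 \left(1 - 1\right)^{2} + 3 \cdot 0 + \left(1 - 1\right)^{2} \cdot 0\right)} = \frac{1}{13651 \left(-2 + 2 \cdot 0^{2} + 0 + 0^{2} \cdot 0\right)} = \frac{1}{13651 \left(-2 + 2 \cdot 0 + 0 + 0 \cdot 0\right)} = \frac{1}{13651 \left(-2 + 0 + 0 + 0\right)} = \frac{1}{13651 \left(-2\right)} = \frac{1}{-27302} = - \frac{1}{27302}$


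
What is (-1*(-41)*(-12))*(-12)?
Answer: 5904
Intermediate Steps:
(-1*(-41)*(-12))*(-12) = (41*(-12))*(-12) = -492*(-12) = 5904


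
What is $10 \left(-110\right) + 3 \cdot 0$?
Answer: $-1100$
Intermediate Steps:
$10 \left(-110\right) + 3 \cdot 0 = -1100 + 0 = -1100$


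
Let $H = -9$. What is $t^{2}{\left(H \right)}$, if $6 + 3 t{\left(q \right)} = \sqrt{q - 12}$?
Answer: $\frac{\left(6 - i \sqrt{21}\right)^{2}}{9} \approx 1.6667 - 6.1101 i$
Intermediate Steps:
$t{\left(q \right)} = -2 + \frac{\sqrt{-12 + q}}{3}$ ($t{\left(q \right)} = -2 + \frac{\sqrt{q - 12}}{3} = -2 + \frac{\sqrt{-12 + q}}{3}$)
$t^{2}{\left(H \right)} = \left(-2 + \frac{\sqrt{-12 - 9}}{3}\right)^{2} = \left(-2 + \frac{\sqrt{-21}}{3}\right)^{2} = \left(-2 + \frac{i \sqrt{21}}{3}\right)^{2}$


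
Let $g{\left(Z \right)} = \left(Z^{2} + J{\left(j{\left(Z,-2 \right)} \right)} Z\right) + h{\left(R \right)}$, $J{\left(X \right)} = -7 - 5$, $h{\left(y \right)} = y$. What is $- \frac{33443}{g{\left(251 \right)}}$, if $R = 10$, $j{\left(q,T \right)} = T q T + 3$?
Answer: $- \frac{33443}{59999} \approx -0.55739$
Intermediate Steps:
$j{\left(q,T \right)} = 3 + q T^{2}$ ($j{\left(q,T \right)} = q T^{2} + 3 = 3 + q T^{2}$)
$J{\left(X \right)} = -12$ ($J{\left(X \right)} = -7 - 5 = -12$)
$g{\left(Z \right)} = 10 + Z^{2} - 12 Z$ ($g{\left(Z \right)} = \left(Z^{2} - 12 Z\right) + 10 = 10 + Z^{2} - 12 Z$)
$- \frac{33443}{g{\left(251 \right)}} = - \frac{33443}{10 + 251^{2} - 3012} = - \frac{33443}{10 + 63001 - 3012} = - \frac{33443}{59999}$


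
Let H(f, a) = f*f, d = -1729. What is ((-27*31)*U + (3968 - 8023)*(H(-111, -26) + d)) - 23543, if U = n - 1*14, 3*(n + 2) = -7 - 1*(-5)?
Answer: -42960153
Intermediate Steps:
n = -8/3 (n = -2 + (-7 - 1*(-5))/3 = -2 + (-7 + 5)/3 = -2 + (⅓)*(-2) = -2 - ⅔ = -8/3 ≈ -2.6667)
H(f, a) = f²
U = -50/3 (U = -8/3 - 1*14 = -8/3 - 14 = -50/3 ≈ -16.667)
((-27*31)*U + (3968 - 8023)*(H(-111, -26) + d)) - 23543 = (-27*31*(-50/3) + (3968 - 8023)*((-111)² - 1729)) - 23543 = (-837*(-50/3) - 4055*(12321 - 1729)) - 23543 = (13950 - 4055*10592) - 23543 = (13950 - 42950560) - 23543 = -42936610 - 23543 = -42960153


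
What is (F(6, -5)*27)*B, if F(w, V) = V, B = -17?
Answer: 2295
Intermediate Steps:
(F(6, -5)*27)*B = -5*27*(-17) = -135*(-17) = 2295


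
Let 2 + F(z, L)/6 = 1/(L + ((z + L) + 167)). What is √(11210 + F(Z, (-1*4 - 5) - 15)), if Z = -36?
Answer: 4*√4821470/83 ≈ 105.82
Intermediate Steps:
F(z, L) = -12 + 6/(167 + z + 2*L) (F(z, L) = -12 + 6/(L + ((z + L) + 167)) = -12 + 6/(L + ((L + z) + 167)) = -12 + 6/(L + (167 + L + z)) = -12 + 6/(167 + z + 2*L))
√(11210 + F(Z, (-1*4 - 5) - 15)) = √(11210 + 6*(-333 - 4*((-1*4 - 5) - 15) - 2*(-36))/(167 - 36 + 2*((-1*4 - 5) - 15))) = √(11210 + 6*(-333 - 4*((-4 - 5) - 15) + 72)/(167 - 36 + 2*((-4 - 5) - 15))) = √(11210 + 6*(-333 - 4*(-9 - 15) + 72)/(167 - 36 + 2*(-9 - 15))) = √(11210 + 6*(-333 - 4*(-24) + 72)/(167 - 36 + 2*(-24))) = √(11210 + 6*(-333 + 96 + 72)/(167 - 36 - 48)) = √(11210 + 6*(-165)/83) = √(11210 + 6*(1/83)*(-165)) = √(11210 - 990/83) = √(929440/83) = 4*√4821470/83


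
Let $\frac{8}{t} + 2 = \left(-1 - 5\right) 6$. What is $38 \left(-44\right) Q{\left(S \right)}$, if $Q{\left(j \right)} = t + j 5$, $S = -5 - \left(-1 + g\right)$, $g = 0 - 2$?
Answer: $17072$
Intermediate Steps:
$g = -2$ ($g = 0 - 2 = -2$)
$t = - \frac{4}{19}$ ($t = \frac{8}{-2 + \left(-1 - 5\right) 6} = \frac{8}{-2 - 36} = \frac{8}{-38} = 8 \left(- \frac{1}{38}\right) = - \frac{4}{19} \approx -0.21053$)
$S = -2$ ($S = -5 + \left(1 - -2\right) = -5 + \left(1 + 2\right) = -5 + 3 = -2$)
$Q{\left(j \right)} = - \frac{4}{19} + 5 j$ ($Q{\left(j \right)} = - \frac{4}{19} + j 5 = - \frac{4}{19} + 5 j$)
$38 \left(-44\right) Q{\left(S \right)} = 38 \left(-44\right) \left(- \frac{4}{19} + 5 \left(-2\right)\right) = - 1672 \left(- \frac{4}{19} - 10\right) = \left(-1672\right) \left(- \frac{194}{19}\right) = 17072$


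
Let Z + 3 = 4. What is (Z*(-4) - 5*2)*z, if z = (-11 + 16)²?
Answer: -350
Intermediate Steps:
z = 25 (z = 5² = 25)
Z = 1 (Z = -3 + 4 = 1)
(Z*(-4) - 5*2)*z = (1*(-4) - 5*2)*25 = (-4 - 10)*25 = -14*25 = -350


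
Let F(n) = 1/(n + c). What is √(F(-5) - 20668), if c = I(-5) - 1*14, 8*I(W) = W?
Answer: 2*I*√127361697/157 ≈ 143.76*I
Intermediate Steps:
I(W) = W/8
c = -117/8 (c = (⅛)*(-5) - 1*14 = -5/8 - 14 = -117/8 ≈ -14.625)
F(n) = 1/(-117/8 + n) (F(n) = 1/(n - 117/8) = 1/(-117/8 + n))
√(F(-5) - 20668) = √(8/(-117 + 8*(-5)) - 20668) = √(8/(-117 - 40) - 20668) = √(8/(-157) - 20668) = √(8*(-1/157) - 20668) = √(-8/157 - 20668) = √(-3244884/157) = 2*I*√127361697/157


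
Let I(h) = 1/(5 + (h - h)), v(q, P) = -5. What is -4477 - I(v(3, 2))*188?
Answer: -22573/5 ≈ -4514.6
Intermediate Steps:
I(h) = ⅕ (I(h) = 1/(5 + 0) = 1/5 = ⅕)
-4477 - I(v(3, 2))*188 = -4477 - 188/5 = -22573/5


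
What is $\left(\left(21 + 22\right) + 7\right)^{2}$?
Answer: $2500$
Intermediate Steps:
$\left(\left(21 + 22\right) + 7\right)^{2} = \left(43 + 7\right)^{2} = 50^{2} = 2500$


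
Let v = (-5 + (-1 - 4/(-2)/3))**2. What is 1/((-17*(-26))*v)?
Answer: 9/113152 ≈ 7.9539e-5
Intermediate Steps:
v = 256/9 (v = (-5 + (-1 - 4*(-1/2)*(1/3)))**2 = (-5 + (-1 + 2*(1/3)))**2 = (-5 + (-1 + 2/3))**2 = (-5 - 1/3)**2 = (-16/3)**2 = 256/9 ≈ 28.444)
1/((-17*(-26))*v) = 1/(-17*(-26)*(256/9)) = 1/(442*(256/9)) = 1/(113152/9) = 9/113152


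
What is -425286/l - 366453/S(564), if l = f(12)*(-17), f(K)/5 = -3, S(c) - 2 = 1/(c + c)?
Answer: -35455470474/191845 ≈ -1.8481e+5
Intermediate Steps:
S(c) = 2 + 1/(2*c) (S(c) = 2 + 1/(c + c) = 2 + 1/(2*c))
f(K) = -15 (f(K) = 5*(-3) = -15)
l = 255 (l = -15*(-17) = 255)
-425286/l - 366453/S(564) = -425286/255 - 366453/(2 + (½)/564) = -425286*1/255 - 366453/(2 + (½)*(1/564)) = -141762/85 - 366453/(2 + 1/1128) = -141762/85 - 366453/2257/1128 = -141762/85 - 366453*1128/2257 = -141762/85 - 413358984/2257 = -35455470474/191845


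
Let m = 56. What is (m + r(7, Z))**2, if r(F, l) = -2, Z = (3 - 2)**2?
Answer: 2916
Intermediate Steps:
Z = 1 (Z = 1**2 = 1)
(m + r(7, Z))**2 = (56 - 2)**2 = 54**2 = 2916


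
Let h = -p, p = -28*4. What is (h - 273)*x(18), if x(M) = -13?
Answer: 2093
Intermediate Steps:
p = -112
h = 112 (h = -1*(-112) = 112)
(h - 273)*x(18) = (112 - 273)*(-13) = -161*(-13) = 2093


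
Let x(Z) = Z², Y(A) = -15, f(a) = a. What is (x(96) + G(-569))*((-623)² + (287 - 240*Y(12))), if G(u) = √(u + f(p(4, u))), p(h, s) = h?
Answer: 3612819456 + 392016*I*√565 ≈ 3.6128e+9 + 9.3181e+6*I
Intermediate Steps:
G(u) = √(4 + u) (G(u) = √(u + 4) = √(4 + u))
(x(96) + G(-569))*((-623)² + (287 - 240*Y(12))) = (96² + √(4 - 569))*((-623)² + (287 - 240*(-15))) = (9216 + √(-565))*(388129 + (287 + 3600)) = (9216 + I*√565)*(388129 + 3887) = (9216 + I*√565)*392016 = 3612819456 + 392016*I*√565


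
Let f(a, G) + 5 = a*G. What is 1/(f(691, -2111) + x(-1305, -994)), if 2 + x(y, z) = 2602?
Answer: -1/1456106 ≈ -6.8676e-7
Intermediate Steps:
x(y, z) = 2600 (x(y, z) = -2 + 2602 = 2600)
f(a, G) = -5 + G*a (f(a, G) = -5 + a*G = -5 + G*a)
1/(f(691, -2111) + x(-1305, -994)) = 1/((-5 - 2111*691) + 2600) = 1/((-5 - 1458701) + 2600) = 1/(-1458706 + 2600) = 1/(-1456106) = -1/1456106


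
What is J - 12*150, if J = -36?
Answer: -1836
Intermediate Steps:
J - 12*150 = -36 - 12*150 = -36 - 1800 = -1836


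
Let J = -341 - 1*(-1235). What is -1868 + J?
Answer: -974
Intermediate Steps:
J = 894 (J = -341 + 1235 = 894)
-1868 + J = -1868 + 894 = -974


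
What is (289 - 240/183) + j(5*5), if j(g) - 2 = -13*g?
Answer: -2154/61 ≈ -35.311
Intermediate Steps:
j(g) = 2 - 13*g
(289 - 240/183) + j(5*5) = (289 - 240/183) + (2 - 65*5) = (289 - 240*1/183) + (2 - 13*25) = (289 - 80/61) + (2 - 325) = 17549/61 - 323 = -2154/61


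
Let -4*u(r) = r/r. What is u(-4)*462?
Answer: -231/2 ≈ -115.50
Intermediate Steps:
u(r) = -¼ (u(r) = -r/(4*r) = -¼*1 = -¼)
u(-4)*462 = -¼*462 = -231/2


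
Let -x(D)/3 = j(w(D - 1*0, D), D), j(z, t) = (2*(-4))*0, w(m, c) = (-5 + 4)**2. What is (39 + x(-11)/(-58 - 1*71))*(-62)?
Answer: -2418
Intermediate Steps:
w(m, c) = 1 (w(m, c) = (-1)**2 = 1)
j(z, t) = 0 (j(z, t) = -8*0 = 0)
x(D) = 0 (x(D) = -3*0 = 0)
(39 + x(-11)/(-58 - 1*71))*(-62) = (39 + 0/(-58 - 1*71))*(-62) = (39 + 0/(-58 - 71))*(-62) = (39 + 0/(-129))*(-62) = (39 + 0*(-1/129))*(-62) = (39 + 0)*(-62) = 39*(-62) = -2418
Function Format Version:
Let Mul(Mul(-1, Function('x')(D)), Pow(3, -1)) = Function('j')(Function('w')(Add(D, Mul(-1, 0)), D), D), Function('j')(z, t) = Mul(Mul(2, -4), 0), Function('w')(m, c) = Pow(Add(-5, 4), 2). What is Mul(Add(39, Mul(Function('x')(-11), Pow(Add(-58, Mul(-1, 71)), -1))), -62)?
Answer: -2418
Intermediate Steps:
Function('w')(m, c) = 1 (Function('w')(m, c) = Pow(-1, 2) = 1)
Function('j')(z, t) = 0 (Function('j')(z, t) = Mul(-8, 0) = 0)
Function('x')(D) = 0 (Function('x')(D) = Mul(-3, 0) = 0)
Mul(Add(39, Mul(Function('x')(-11), Pow(Add(-58, Mul(-1, 71)), -1))), -62) = Mul(Add(39, Mul(0, Pow(Add(-58, Mul(-1, 71)), -1))), -62) = Mul(Add(39, Mul(0, Pow(Add(-58, -71), -1))), -62) = Mul(Add(39, Mul(0, Pow(-129, -1))), -62) = Mul(Add(39, Mul(0, Rational(-1, 129))), -62) = Mul(Add(39, 0), -62) = Mul(39, -62) = -2418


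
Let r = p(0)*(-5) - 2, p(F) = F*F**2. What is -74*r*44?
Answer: 6512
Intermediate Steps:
p(F) = F**3
r = -2 (r = 0**3*(-5) - 2 = 0*(-5) - 2 = 0 - 2 = -2)
-74*r*44 = -74*(-2)*44 = 148*44 = 6512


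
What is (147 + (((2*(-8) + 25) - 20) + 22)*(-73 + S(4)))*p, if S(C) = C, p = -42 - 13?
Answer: 33660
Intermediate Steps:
p = -55
(147 + (((2*(-8) + 25) - 20) + 22)*(-73 + S(4)))*p = (147 + (((2*(-8) + 25) - 20) + 22)*(-73 + 4))*(-55) = (147 + (((-16 + 25) - 20) + 22)*(-69))*(-55) = (147 + ((9 - 20) + 22)*(-69))*(-55) = (147 + (-11 + 22)*(-69))*(-55) = (147 + 11*(-69))*(-55) = (147 - 759)*(-55) = -612*(-55) = 33660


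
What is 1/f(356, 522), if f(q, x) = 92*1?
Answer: 1/92 ≈ 0.010870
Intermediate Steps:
f(q, x) = 92
1/f(356, 522) = 1/92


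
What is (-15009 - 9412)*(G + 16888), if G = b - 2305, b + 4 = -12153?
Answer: -59245346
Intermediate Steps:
b = -12157 (b = -4 - 12153 = -12157)
G = -14462 (G = -12157 - 2305 = -14462)
(-15009 - 9412)*(G + 16888) = (-15009 - 9412)*(-14462 + 16888) = -24421*2426 = -59245346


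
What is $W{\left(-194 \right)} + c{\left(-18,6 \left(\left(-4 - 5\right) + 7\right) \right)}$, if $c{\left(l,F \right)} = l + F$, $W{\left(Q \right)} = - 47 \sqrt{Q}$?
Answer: $-30 - 47 i \sqrt{194} \approx -30.0 - 654.63 i$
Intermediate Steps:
$c{\left(l,F \right)} = F + l$
$W{\left(-194 \right)} + c{\left(-18,6 \left(\left(-4 - 5\right) + 7\right) \right)} = - 47 \sqrt{-194} - \left(18 - 6 \left(\left(-4 - 5\right) + 7\right)\right) = - 47 i \sqrt{194} - \left(18 - 6 \left(-9 + 7\right)\right) = - 47 i \sqrt{194} + \left(6 \left(-2\right) - 18\right) = - 47 i \sqrt{194} - 30 = -30 - 47 i \sqrt{194}$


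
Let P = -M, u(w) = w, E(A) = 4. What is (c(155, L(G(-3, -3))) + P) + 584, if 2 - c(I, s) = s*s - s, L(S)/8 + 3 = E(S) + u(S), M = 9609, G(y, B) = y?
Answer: -9295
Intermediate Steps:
L(S) = 8 + 8*S (L(S) = -24 + 8*(4 + S) = -24 + (32 + 8*S) = 8 + 8*S)
c(I, s) = 2 + s - s**2 (c(I, s) = 2 - (s*s - s) = 2 - (s**2 - s) = 2 + (s - s**2) = 2 + s - s**2)
P = -9609 (P = -1*9609 = -9609)
(c(155, L(G(-3, -3))) + P) + 584 = ((2 + (8 + 8*(-3)) - (8 + 8*(-3))**2) - 9609) + 584 = ((2 + (8 - 24) - (8 - 24)**2) - 9609) + 584 = ((2 - 16 - 1*(-16)**2) - 9609) + 584 = ((2 - 16 - 1*256) - 9609) + 584 = ((2 - 16 - 256) - 9609) + 584 = (-270 - 9609) + 584 = -9879 + 584 = -9295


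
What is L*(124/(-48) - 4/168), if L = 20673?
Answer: -1509129/28 ≈ -53897.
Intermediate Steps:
L*(124/(-48) - 4/168) = 20673*(124/(-48) - 4/168) = 20673*(124*(-1/48) - 4*1/168) = 20673*(-31/12 - 1/42) = 20673*(-73/28) = -1509129/28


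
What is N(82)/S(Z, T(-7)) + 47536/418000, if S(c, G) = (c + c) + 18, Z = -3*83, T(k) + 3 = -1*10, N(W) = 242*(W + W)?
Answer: -25885573/313500 ≈ -82.570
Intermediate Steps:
N(W) = 484*W (N(W) = 242*(2*W) = 484*W)
T(k) = -13 (T(k) = -3 - 1*10 = -3 - 10 = -13)
Z = -249
S(c, G) = 18 + 2*c (S(c, G) = 2*c + 18 = 18 + 2*c)
N(82)/S(Z, T(-7)) + 47536/418000 = (484*82)/(18 + 2*(-249)) + 47536/418000 = 39688/(18 - 498) + 47536*(1/418000) = 39688/(-480) + 2971/26125 = 39688*(-1/480) + 2971/26125 = -4961/60 + 2971/26125 = -25885573/313500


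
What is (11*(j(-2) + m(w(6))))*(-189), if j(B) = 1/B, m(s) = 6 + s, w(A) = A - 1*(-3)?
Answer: -60291/2 ≈ -30146.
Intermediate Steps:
w(A) = 3 + A (w(A) = A + 3 = 3 + A)
(11*(j(-2) + m(w(6))))*(-189) = (11*(1/(-2) + (6 + (3 + 6))))*(-189) = (11*(-½ + (6 + 9)))*(-189) = (11*(-½ + 15))*(-189) = (11*(29/2))*(-189) = (319/2)*(-189) = -60291/2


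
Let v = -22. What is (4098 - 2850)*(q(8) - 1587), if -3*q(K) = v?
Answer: -1971424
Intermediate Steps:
q(K) = 22/3 (q(K) = -1/3*(-22) = 22/3)
(4098 - 2850)*(q(8) - 1587) = (4098 - 2850)*(22/3 - 1587) = 1248*(-4739/3) = -1971424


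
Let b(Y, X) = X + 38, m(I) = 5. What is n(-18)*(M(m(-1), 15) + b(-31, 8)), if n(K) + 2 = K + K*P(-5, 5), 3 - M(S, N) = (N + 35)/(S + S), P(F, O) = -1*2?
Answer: 704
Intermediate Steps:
P(F, O) = -2
b(Y, X) = 38 + X
M(S, N) = 3 - (35 + N)/(2*S) (M(S, N) = 3 - (N + 35)/(S + S) = 3 - (35 + N)/(2*S))
n(K) = -2 - K (n(K) = -2 + (K + K*(-2)) = -2 + (K - 2*K) = -2 - K)
n(-18)*(M(m(-1), 15) + b(-31, 8)) = (-2 - 1*(-18))*((½)*(-35 - 1*15 + 6*5)/5 + (38 + 8)) = (-2 + 18)*((½)*(⅕)*(-35 - 15 + 30) + 46) = 16*((½)*(⅕)*(-20) + 46) = 16*(-2 + 46) = 16*44 = 704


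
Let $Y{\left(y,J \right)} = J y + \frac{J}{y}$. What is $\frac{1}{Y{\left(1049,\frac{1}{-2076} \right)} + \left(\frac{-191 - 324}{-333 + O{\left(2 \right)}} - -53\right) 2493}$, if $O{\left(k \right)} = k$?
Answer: $\frac{360413322}{49018854183497} \approx 7.3525 \cdot 10^{-6}$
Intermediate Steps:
$\frac{1}{Y{\left(1049,\frac{1}{-2076} \right)} + \left(\frac{-191 - 324}{-333 + O{\left(2 \right)}} - -53\right) 2493} = \frac{1}{\left(\frac{1}{-2076} \cdot 1049 + \frac{1}{\left(-2076\right) 1049}\right) + \left(\frac{-191 - 324}{-333 + 2} - -53\right) 2493} = \frac{1}{\left(\left(- \frac{1}{2076}\right) 1049 - \frac{1}{2177724}\right) + \left(- \frac{515}{-331} + 53\right) 2493} = \frac{1}{\left(- \frac{1049}{2076} - \frac{1}{2177724}\right) + \left(\left(-515\right) \left(- \frac{1}{331}\right) + 53\right) 2493} = \frac{1}{- \frac{550201}{1088862} + \left(\frac{515}{331} + 53\right) 2493} = \frac{1}{- \frac{550201}{1088862} + \frac{18058}{331} \cdot 2493} = \frac{1}{- \frac{550201}{1088862} + \frac{45018594}{331}} = \frac{1}{\frac{49018854183497}{360413322}} = \frac{360413322}{49018854183497}$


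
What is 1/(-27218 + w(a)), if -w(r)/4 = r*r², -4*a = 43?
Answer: -16/355981 ≈ -4.4946e-5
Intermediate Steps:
a = -43/4 (a = -¼*43 = -43/4 ≈ -10.750)
w(r) = -4*r³ (w(r) = -4*r*r² = -4*r³)
1/(-27218 + w(a)) = 1/(-27218 - 4*(-43/4)³) = 1/(-27218 - 4*(-79507/64)) = 1/(-27218 + 79507/16) = 1/(-355981/16) = -16/355981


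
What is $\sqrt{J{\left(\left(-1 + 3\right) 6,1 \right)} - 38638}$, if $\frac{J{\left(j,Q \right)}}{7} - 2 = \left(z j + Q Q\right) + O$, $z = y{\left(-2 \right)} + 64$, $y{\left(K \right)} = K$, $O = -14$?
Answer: $3 i \sqrt{3723} \approx 183.05 i$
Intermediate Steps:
$z = 62$ ($z = -2 + 64 = 62$)
$J{\left(j,Q \right)} = -84 + 7 Q^{2} + 434 j$ ($J{\left(j,Q \right)} = 14 + 7 \left(\left(62 j + Q Q\right) - 14\right) = 14 + 7 \left(\left(62 j + Q^{2}\right) - 14\right) = 14 + 7 \left(\left(Q^{2} + 62 j\right) - 14\right) = 14 + 7 \left(-14 + Q^{2} + 62 j\right) = 14 + \left(-98 + 7 Q^{2} + 434 j\right) = -84 + 7 Q^{2} + 434 j$)
$\sqrt{J{\left(\left(-1 + 3\right) 6,1 \right)} - 38638} = \sqrt{\left(-84 + 7 \cdot 1^{2} + 434 \left(-1 + 3\right) 6\right) - 38638} = \sqrt{\left(-84 + 7 \cdot 1 + 434 \cdot 2 \cdot 6\right) - 38638} = \sqrt{\left(-84 + 7 + 434 \cdot 12\right) - 38638} = \sqrt{\left(-84 + 7 + 5208\right) - 38638} = \sqrt{5131 - 38638} = \sqrt{-33507} = 3 i \sqrt{3723}$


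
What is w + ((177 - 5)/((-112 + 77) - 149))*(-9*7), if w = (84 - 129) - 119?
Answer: -4835/46 ≈ -105.11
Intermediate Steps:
w = -164 (w = -45 - 119 = -164)
w + ((177 - 5)/((-112 + 77) - 149))*(-9*7) = -164 + ((177 - 5)/((-112 + 77) - 149))*(-9*7) = -164 + (172/(-35 - 149))*(-63) = -164 + (172/(-184))*(-63) = -164 + (172*(-1/184))*(-63) = -164 - 43/46*(-63) = -164 + 2709/46 = -4835/46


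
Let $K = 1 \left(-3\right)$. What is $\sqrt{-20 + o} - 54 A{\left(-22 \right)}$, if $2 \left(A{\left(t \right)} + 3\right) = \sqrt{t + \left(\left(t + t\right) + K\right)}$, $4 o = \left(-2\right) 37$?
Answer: $162 + \frac{i \sqrt{154}}{2} - 27 i \sqrt{69} \approx 162.0 - 218.07 i$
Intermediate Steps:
$K = -3$
$o = - \frac{37}{2}$ ($o = \frac{\left(-2\right) 37}{4} = \frac{1}{4} \left(-74\right) = - \frac{37}{2} \approx -18.5$)
$A{\left(t \right)} = -3 + \frac{\sqrt{-3 + 3 t}}{2}$ ($A{\left(t \right)} = -3 + \frac{\sqrt{t + \left(\left(t + t\right) - 3\right)}}{2} = -3 + \frac{\sqrt{t + \left(2 t - 3\right)}}{2} = -3 + \frac{\sqrt{t + \left(-3 + 2 t\right)}}{2} = -3 + \frac{\sqrt{-3 + 3 t}}{2}$)
$\sqrt{-20 + o} - 54 A{\left(-22 \right)} = \sqrt{-20 - \frac{37}{2}} - 54 \left(-3 + \frac{\sqrt{-3 + 3 \left(-22\right)}}{2}\right) = \sqrt{- \frac{77}{2}} - 54 \left(-3 + \frac{\sqrt{-3 - 66}}{2}\right) = \frac{i \sqrt{154}}{2} - 54 \left(-3 + \frac{\sqrt{-69}}{2}\right) = \frac{i \sqrt{154}}{2} - 54 \left(-3 + \frac{i \sqrt{69}}{2}\right) = \frac{i \sqrt{154}}{2} + \left(162 - 27 i \sqrt{69}\right) = 162 + \frac{i \sqrt{154}}{2} - 27 i \sqrt{69}$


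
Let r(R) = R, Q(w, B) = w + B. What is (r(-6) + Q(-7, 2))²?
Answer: 121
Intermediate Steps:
Q(w, B) = B + w
(r(-6) + Q(-7, 2))² = (-6 + (2 - 7))² = (-6 - 5)² = (-11)² = 121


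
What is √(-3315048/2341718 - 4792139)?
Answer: 5*I*√262783881630942023/1170859 ≈ 2189.1*I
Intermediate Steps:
√(-3315048/2341718 - 4792139) = √(-3315048*1/2341718 - 4792139) = √(-1657524/1170859 - 4792139) = √(-5610920734925/1170859) = 5*I*√262783881630942023/1170859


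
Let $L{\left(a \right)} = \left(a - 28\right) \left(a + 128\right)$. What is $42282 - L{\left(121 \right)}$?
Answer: $19125$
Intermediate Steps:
$L{\left(a \right)} = \left(-28 + a\right) \left(128 + a\right)$
$42282 - L{\left(121 \right)} = 42282 - \left(-3584 + 121^{2} + 100 \cdot 121\right) = 42282 - \left(-3584 + 14641 + 12100\right) = 42282 - 23157 = 19125$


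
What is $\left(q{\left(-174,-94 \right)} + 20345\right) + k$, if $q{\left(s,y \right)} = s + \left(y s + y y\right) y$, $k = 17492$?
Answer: $-2330385$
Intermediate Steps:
$q{\left(s,y \right)} = s + y \left(y^{2} + s y\right)$ ($q{\left(s,y \right)} = s + \left(s y + y^{2}\right) y = s + \left(y^{2} + s y\right) y = s + y \left(y^{2} + s y\right)$)
$\left(q{\left(-174,-94 \right)} + 20345\right) + k = \left(\left(-174 + \left(-94\right)^{3} - 174 \left(-94\right)^{2}\right) + 20345\right) + 17492 = \left(\left(-174 - 830584 - 1537464\right) + 20345\right) + 17492 = \left(-2368222 + 20345\right) + 17492 = -2347877 + 17492 = -2330385$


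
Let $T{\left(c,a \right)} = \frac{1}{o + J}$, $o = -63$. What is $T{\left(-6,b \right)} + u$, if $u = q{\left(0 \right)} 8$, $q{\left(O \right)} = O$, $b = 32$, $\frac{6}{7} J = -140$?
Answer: $- \frac{3}{679} \approx -0.0044183$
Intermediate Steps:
$J = - \frac{490}{3}$ ($J = \frac{7}{6} \left(-140\right) = - \frac{490}{3} \approx -163.33$)
$T{\left(c,a \right)} = - \frac{3}{679}$ ($T{\left(c,a \right)} = \frac{1}{-63 - \frac{490}{3}} = \frac{1}{- \frac{679}{3}} = - \frac{3}{679}$)
$u = 0$ ($u = 0 \cdot 8 = 0$)
$T{\left(-6,b \right)} + u = - \frac{3}{679} + 0 = - \frac{3}{679}$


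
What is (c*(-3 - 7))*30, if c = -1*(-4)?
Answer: -1200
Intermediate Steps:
c = 4
(c*(-3 - 7))*30 = (4*(-3 - 7))*30 = (4*(-10))*30 = -40*30 = -1200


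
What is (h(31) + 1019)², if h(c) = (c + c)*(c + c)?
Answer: 23648769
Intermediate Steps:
h(c) = 4*c² (h(c) = (2*c)*(2*c) = 4*c²)
(h(31) + 1019)² = (4*31² + 1019)² = (4*961 + 1019)² = (3844 + 1019)² = 4863² = 23648769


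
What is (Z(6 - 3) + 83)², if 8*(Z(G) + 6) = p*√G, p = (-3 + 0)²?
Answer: 379699/64 + 693*√3/4 ≈ 6232.9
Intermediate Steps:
p = 9 (p = (-3)² = 9)
Z(G) = -6 + 9*√G/8 (Z(G) = -6 + (9*√G)/8 = -6 + 9*√G/8)
(Z(6 - 3) + 83)² = ((-6 + 9*√(6 - 3)/8) + 83)² = ((-6 + 9*√3/8) + 83)² = (77 + 9*√3/8)²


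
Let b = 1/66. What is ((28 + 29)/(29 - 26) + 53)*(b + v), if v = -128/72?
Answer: -1396/11 ≈ -126.91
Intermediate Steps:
v = -16/9 (v = -128*1/72 = -16/9 ≈ -1.7778)
b = 1/66 ≈ 0.015152
((28 + 29)/(29 - 26) + 53)*(b + v) = ((28 + 29)/(29 - 26) + 53)*(1/66 - 16/9) = (57/3 + 53)*(-349/198) = (57*(1/3) + 53)*(-349/198) = (19 + 53)*(-349/198) = 72*(-349/198) = -1396/11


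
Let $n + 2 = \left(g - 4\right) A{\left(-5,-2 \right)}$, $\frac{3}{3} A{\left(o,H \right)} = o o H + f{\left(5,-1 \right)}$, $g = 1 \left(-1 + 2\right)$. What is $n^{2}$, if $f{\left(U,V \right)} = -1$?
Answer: $22801$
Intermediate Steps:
$g = 1$ ($g = 1 \cdot 1 = 1$)
$A{\left(o,H \right)} = -1 + H o^{2}$ ($A{\left(o,H \right)} = o o H - 1 = o^{2} H - 1 = H o^{2} - 1 = -1 + H o^{2}$)
$n = 151$ ($n = -2 + \left(1 - 4\right) \left(-1 - 2 \left(-5\right)^{2}\right) = -2 - 3 \left(-1 - 50\right) = -2 - -153 = -2 + 153 = 151$)
$n^{2} = 151^{2} = 22801$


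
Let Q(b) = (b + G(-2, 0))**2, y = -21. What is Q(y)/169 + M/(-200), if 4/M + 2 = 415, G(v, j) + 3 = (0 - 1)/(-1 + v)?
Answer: 104095129/31408650 ≈ 3.3142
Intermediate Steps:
G(v, j) = -3 - 1/(-1 + v) (G(v, j) = -3 + (0 - 1)/(-1 + v) = -3 - 1/(-1 + v))
M = 4/413 (M = 4/(-2 + 415) = 4/413 ≈ 0.0096852)
Q(b) = (-8/3 + b)**2 (Q(b) = (b + (2 - 3*(-2))/(-1 - 2))**2 = (b + (2 + 6)/(-3))**2 = (b - 1/3*8)**2 = (b - 8/3)**2 = (-8/3 + b)**2)
Q(y)/169 + M/(-200) = ((-8 + 3*(-21))**2/9)/169 + (4/413)/(-200) = ((-8 - 63)**2/9)*(1/169) + (4/413)*(-1/200) = ((1/9)*(-71)**2)*(1/169) - 1/20650 = ((1/9)*5041)*(1/169) - 1/20650 = (5041/9)*(1/169) - 1/20650 = 5041/1521 - 1/20650 = 104095129/31408650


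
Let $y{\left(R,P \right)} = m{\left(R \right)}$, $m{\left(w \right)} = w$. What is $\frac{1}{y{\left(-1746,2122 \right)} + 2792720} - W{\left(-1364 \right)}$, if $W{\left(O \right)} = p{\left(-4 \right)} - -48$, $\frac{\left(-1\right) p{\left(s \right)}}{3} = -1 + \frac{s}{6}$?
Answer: $- \frac{147921621}{2790974} \approx -53.0$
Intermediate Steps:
$p{\left(s \right)} = 3 - \frac{s}{2}$ ($p{\left(s \right)} = - 3 \left(-1 + \frac{s}{6}\right) = 3 - \frac{s}{2}$)
$y{\left(R,P \right)} = R$
$W{\left(O \right)} = 53$ ($W{\left(O \right)} = \left(3 - -2\right) - -48 = \left(3 + 2\right) + 48 = 5 + 48 = 53$)
$\frac{1}{y{\left(-1746,2122 \right)} + 2792720} - W{\left(-1364 \right)} = \frac{1}{-1746 + 2792720} - 53 = \frac{1}{2790974} - 53 = - \frac{147921621}{2790974}$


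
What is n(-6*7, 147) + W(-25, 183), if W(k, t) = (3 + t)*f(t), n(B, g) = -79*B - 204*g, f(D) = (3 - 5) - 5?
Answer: -27972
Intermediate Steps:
f(D) = -7 (f(D) = -2 - 5 = -7)
n(B, g) = -204*g - 79*B
W(k, t) = -21 - 7*t (W(k, t) = (3 + t)*(-7) = -21 - 7*t)
n(-6*7, 147) + W(-25, 183) = (-204*147 - (-474)*7) + (-21 - 7*183) = (-29988 - 79*(-42)) + (-21 - 1281) = (-29988 + 3318) - 1302 = -26670 - 1302 = -27972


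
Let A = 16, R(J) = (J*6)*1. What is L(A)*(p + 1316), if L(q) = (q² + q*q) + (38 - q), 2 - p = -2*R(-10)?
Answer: 639732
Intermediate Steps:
R(J) = 6*J (R(J) = (6*J)*1 = 6*J)
p = -118 (p = 2 - (-2)*6*(-10) = 2 - (-2)*(-60) = 2 - 1*120 = 2 - 120 = -118)
L(q) = 38 - q + 2*q² (L(q) = (q² + q²) + (38 - q) = 2*q² + (38 - q) = 38 - q + 2*q²)
L(A)*(p + 1316) = (38 - 1*16 + 2*16²)*(-118 + 1316) = (38 - 16 + 2*256)*1198 = (38 - 16 + 512)*1198 = 534*1198 = 639732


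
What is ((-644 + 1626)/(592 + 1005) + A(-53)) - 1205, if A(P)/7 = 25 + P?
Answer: -2236415/1597 ≈ -1400.4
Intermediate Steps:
A(P) = 175 + 7*P (A(P) = 7*(25 + P) = 175 + 7*P)
((-644 + 1626)/(592 + 1005) + A(-53)) - 1205 = ((-644 + 1626)/(592 + 1005) + (175 + 7*(-53))) - 1205 = (982/1597 + (175 - 371)) - 1205 = (982*(1/1597) - 196) - 1205 = (982/1597 - 196) - 1205 = -312030/1597 - 1205 = -2236415/1597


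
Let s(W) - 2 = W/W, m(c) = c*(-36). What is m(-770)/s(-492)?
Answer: 9240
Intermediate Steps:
m(c) = -36*c
s(W) = 3 (s(W) = 2 + W/W = 2 + 1 = 3)
m(-770)/s(-492) = -36*(-770)/3 = 27720*(1/3) = 9240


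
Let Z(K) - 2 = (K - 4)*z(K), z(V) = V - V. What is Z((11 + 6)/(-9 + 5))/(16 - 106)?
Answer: -1/45 ≈ -0.022222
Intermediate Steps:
z(V) = 0
Z(K) = 2 (Z(K) = 2 + (K - 4)*0 = 2 + (-4 + K)*0 = 2 + 0 = 2)
Z((11 + 6)/(-9 + 5))/(16 - 106) = 2/(16 - 106) = 2/(-90) = 2*(-1/90) = -1/45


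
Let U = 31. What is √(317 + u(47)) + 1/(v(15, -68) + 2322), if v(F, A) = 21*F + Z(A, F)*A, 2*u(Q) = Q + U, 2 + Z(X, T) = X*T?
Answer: 1/72133 + 2*√89 ≈ 18.868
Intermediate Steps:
Z(X, T) = -2 + T*X (Z(X, T) = -2 + X*T = -2 + T*X)
u(Q) = 31/2 + Q/2 (u(Q) = (Q + 31)/2 = (31 + Q)/2 = 31/2 + Q/2)
v(F, A) = 21*F + A*(-2 + A*F) (v(F, A) = 21*F + (-2 + F*A)*A = 21*F + (-2 + A*F)*A = 21*F + A*(-2 + A*F))
√(317 + u(47)) + 1/(v(15, -68) + 2322) = √(317 + (31/2 + (½)*47)) + 1/((21*15 - 68*(-2 - 68*15)) + 2322) = √(317 + (31/2 + 47/2)) + 1/((315 - 68*(-2 - 1020)) + 2322) = √(317 + 39) + 1/((315 - 68*(-1022)) + 2322) = √356 + 1/((315 + 69496) + 2322) = 2*√89 + 1/(69811 + 2322) = 2*√89 + 1/72133 = 1/72133 + 2*√89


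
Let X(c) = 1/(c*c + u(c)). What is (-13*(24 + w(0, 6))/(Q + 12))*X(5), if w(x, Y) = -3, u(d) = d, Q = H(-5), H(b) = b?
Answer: -13/10 ≈ -1.3000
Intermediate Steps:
Q = -5
X(c) = 1/(c + c²) (X(c) = 1/(c*c + c) = 1/(c² + c) = 1/(c + c²))
(-13*(24 + w(0, 6))/(Q + 12))*X(5) = (-13*(24 - 3)/(-5 + 12))*(1/(5*(1 + 5))) = (-273/7)*((⅕)/6) = (-273/7)*((⅕)*(⅙)) = -13*3*(1/30) = -39*1/30 = -13/10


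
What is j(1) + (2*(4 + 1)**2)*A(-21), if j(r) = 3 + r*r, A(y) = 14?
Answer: 704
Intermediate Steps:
j(r) = 3 + r**2
j(1) + (2*(4 + 1)**2)*A(-21) = (3 + 1**2) + (2*(4 + 1)**2)*14 = (3 + 1) + (2*5**2)*14 = 4 + (2*25)*14 = 4 + 50*14 = 4 + 700 = 704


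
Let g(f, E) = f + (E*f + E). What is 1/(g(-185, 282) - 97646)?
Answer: -1/149719 ≈ -6.6792e-6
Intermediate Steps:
g(f, E) = E + f + E*f (g(f, E) = f + (E + E*f) = E + f + E*f)
1/(g(-185, 282) - 97646) = 1/((282 - 185 + 282*(-185)) - 97646) = 1/((282 - 185 - 52170) - 97646) = 1/(-52073 - 97646) = 1/(-149719) = -1/149719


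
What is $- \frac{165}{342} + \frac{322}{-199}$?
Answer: $- \frac{47653}{22686} \approx -2.1005$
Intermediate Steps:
$- \frac{165}{342} + \frac{322}{-199} = \left(-165\right) \frac{1}{342} + 322 \left(- \frac{1}{199}\right) = - \frac{55}{114} - \frac{322}{199} = - \frac{47653}{22686}$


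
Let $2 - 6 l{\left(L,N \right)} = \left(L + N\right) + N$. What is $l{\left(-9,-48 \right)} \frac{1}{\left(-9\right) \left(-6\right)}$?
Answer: $\frac{107}{324} \approx 0.33025$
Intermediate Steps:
$l{\left(L,N \right)} = \frac{1}{3} - \frac{N}{3} - \frac{L}{6}$ ($l{\left(L,N \right)} = \frac{1}{3} - \frac{\left(L + N\right) + N}{6} = \frac{1}{3} - \frac{L + 2 N}{6} = \frac{1}{3} - \left(\frac{N}{3} + \frac{L}{6}\right) = \frac{1}{3} - \frac{N}{3} - \frac{L}{6}$)
$l{\left(-9,-48 \right)} \frac{1}{\left(-9\right) \left(-6\right)} = \left(\frac{1}{3} - -16 - - \frac{3}{2}\right) \frac{1}{\left(-9\right) \left(-6\right)} = \left(\frac{1}{3} + 16 + \frac{3}{2}\right) \left(\left(- \frac{1}{9}\right) \left(- \frac{1}{6}\right)\right) = \frac{107}{6} \cdot \frac{1}{54} = \frac{107}{324}$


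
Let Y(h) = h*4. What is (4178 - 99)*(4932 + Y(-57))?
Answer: 19187616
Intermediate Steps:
Y(h) = 4*h
(4178 - 99)*(4932 + Y(-57)) = (4178 - 99)*(4932 + 4*(-57)) = 4079*(4932 - 228) = 4079*4704 = 19187616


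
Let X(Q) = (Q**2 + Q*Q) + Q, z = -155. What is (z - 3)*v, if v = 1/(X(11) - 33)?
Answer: -79/110 ≈ -0.71818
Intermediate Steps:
X(Q) = Q + 2*Q**2 (X(Q) = (Q**2 + Q**2) + Q = 2*Q**2 + Q = Q + 2*Q**2)
v = 1/220 (v = 1/(11*(1 + 2*11) - 33) = 1/(11*(1 + 22) - 33) = 1/(11*23 - 33) = 1/(253 - 33) = 1/220 ≈ 0.0045455)
(z - 3)*v = (-155 - 3)*(1/220) = -158*1/220 = -79/110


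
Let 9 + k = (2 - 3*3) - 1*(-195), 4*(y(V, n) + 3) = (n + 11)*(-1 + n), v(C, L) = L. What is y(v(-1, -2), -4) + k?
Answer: 669/4 ≈ 167.25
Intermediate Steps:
y(V, n) = -3 + (-1 + n)*(11 + n)/4 (y(V, n) = -3 + ((n + 11)*(-1 + n))/4 = -3 + ((11 + n)*(-1 + n))/4 = -3 + ((-1 + n)*(11 + n))/4 = -3 + (-1 + n)*(11 + n)/4)
k = 179 (k = -9 + ((2 - 3*3) - 1*(-195)) = -9 + ((2 - 9) + 195) = -9 + (-7 + 195) = -9 + 188 = 179)
y(v(-1, -2), -4) + k = (-23/4 + (¼)*(-4)² + (5/2)*(-4)) + 179 = (-23/4 + (¼)*16 - 10) + 179 = (-23/4 + 4 - 10) + 179 = -47/4 + 179 = 669/4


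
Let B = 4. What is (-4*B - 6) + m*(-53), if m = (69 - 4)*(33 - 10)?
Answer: -79257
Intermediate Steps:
m = 1495 (m = 65*23 = 1495)
(-4*B - 6) + m*(-53) = (-4*4 - 6) + 1495*(-53) = (-16 - 6) - 79235 = -22 - 79235 = -79257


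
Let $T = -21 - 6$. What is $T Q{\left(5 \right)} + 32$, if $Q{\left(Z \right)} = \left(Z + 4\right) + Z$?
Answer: $-346$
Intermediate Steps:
$Q{\left(Z \right)} = 4 + 2 Z$ ($Q{\left(Z \right)} = \left(4 + Z\right) + Z = 4 + 2 Z$)
$T = -27$ ($T = -21 - 6 = -27$)
$T Q{\left(5 \right)} + 32 = - 27 \left(4 + 2 \cdot 5\right) + 32 = - 27 \left(4 + 10\right) + 32 = \left(-27\right) 14 + 32 = -378 + 32 = -346$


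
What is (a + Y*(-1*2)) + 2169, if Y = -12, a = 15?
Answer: 2208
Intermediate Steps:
(a + Y*(-1*2)) + 2169 = (15 - (-12)*2) + 2169 = (15 - 12*(-2)) + 2169 = (15 + 24) + 2169 = 39 + 2169 = 2208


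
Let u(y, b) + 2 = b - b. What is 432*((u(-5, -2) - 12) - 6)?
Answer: -8640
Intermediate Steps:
u(y, b) = -2 (u(y, b) = -2 + (b - b) = -2 + 0 = -2)
432*((u(-5, -2) - 12) - 6) = 432*((-2 - 12) - 6) = 432*(-14 - 6) = 432*(-20) = -8640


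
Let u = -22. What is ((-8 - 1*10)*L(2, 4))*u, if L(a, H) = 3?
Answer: 1188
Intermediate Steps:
((-8 - 1*10)*L(2, 4))*u = ((-8 - 1*10)*3)*(-22) = ((-8 - 10)*3)*(-22) = -18*3*(-22) = -54*(-22) = 1188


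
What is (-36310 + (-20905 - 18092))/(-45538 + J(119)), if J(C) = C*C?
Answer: 75307/31377 ≈ 2.4001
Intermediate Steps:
J(C) = C²
(-36310 + (-20905 - 18092))/(-45538 + J(119)) = (-36310 + (-20905 - 18092))/(-45538 + 119²) = (-36310 - 38997)/(-45538 + 14161) = -75307/(-31377) = -75307*(-1/31377) = 75307/31377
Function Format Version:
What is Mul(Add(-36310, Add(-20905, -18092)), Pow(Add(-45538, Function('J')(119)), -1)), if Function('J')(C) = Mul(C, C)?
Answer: Rational(75307, 31377) ≈ 2.4001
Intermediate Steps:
Function('J')(C) = Pow(C, 2)
Mul(Add(-36310, Add(-20905, -18092)), Pow(Add(-45538, Function('J')(119)), -1)) = Mul(Add(-36310, Add(-20905, -18092)), Pow(Add(-45538, Pow(119, 2)), -1)) = Mul(Add(-36310, -38997), Pow(Add(-45538, 14161), -1)) = Mul(-75307, Pow(-31377, -1)) = Mul(-75307, Rational(-1, 31377)) = Rational(75307, 31377)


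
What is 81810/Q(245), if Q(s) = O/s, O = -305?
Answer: -4008690/61 ≈ -65716.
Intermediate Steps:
Q(s) = -305/s
81810/Q(245) = 81810/((-305/245)) = 81810/((-305*1/245)) = 81810/(-61/49) = 81810*(-49/61) = -4008690/61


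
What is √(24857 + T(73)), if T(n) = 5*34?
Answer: √25027 ≈ 158.20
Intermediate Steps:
T(n) = 170
√(24857 + T(73)) = √(24857 + 170) = √25027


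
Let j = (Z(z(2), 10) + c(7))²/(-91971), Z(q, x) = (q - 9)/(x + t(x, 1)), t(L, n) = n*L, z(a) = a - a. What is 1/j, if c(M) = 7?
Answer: -36788400/17161 ≈ -2143.7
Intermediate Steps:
z(a) = 0
t(L, n) = L*n
Z(q, x) = (-9 + q)/(2*x) (Z(q, x) = (q - 9)/(x + x*1) = (-9 + q)/(x + x) = (-9 + q)/((2*x)) = (-9 + q)*(1/(2*x)) = (-9 + q)/(2*x))
j = -17161/36788400 (j = ((½)*(-9 + 0)/10 + 7)²/(-91971) = ((½)*(⅒)*(-9) + 7)²*(-1/91971) = (-9/20 + 7)²*(-1/91971) = (131/20)²*(-1/91971) = (17161/400)*(-1/91971) = -17161/36788400 ≈ -0.00046648)
1/j = 1/(-17161/36788400) = -36788400/17161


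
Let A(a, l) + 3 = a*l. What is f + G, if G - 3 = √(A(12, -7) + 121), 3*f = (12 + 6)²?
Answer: 111 + √34 ≈ 116.83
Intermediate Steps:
A(a, l) = -3 + a*l
f = 108 (f = (12 + 6)²/3 = (⅓)*18² = (⅓)*324 = 108)
G = 3 + √34 (G = 3 + √((-3 + 12*(-7)) + 121) = 3 + √((-3 - 84) + 121) = 3 + √(-87 + 121) = 3 + √34 ≈ 8.8309)
f + G = 108 + (3 + √34) = 111 + √34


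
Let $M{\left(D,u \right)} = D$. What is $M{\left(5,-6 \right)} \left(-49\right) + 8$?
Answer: $-237$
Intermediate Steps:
$M{\left(5,-6 \right)} \left(-49\right) + 8 = 5 \left(-49\right) + 8 = -245 + 8 = -237$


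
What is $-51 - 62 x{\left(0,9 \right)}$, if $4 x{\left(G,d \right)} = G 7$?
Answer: $-51$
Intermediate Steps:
$x{\left(G,d \right)} = \frac{7 G}{4}$ ($x{\left(G,d \right)} = \frac{G 7}{4} = \frac{7 G}{4}$)
$-51 - 62 x{\left(0,9 \right)} = -51 - 62 \cdot \frac{7}{4} \cdot 0 = -51 - 0 = -51 + 0 = -51$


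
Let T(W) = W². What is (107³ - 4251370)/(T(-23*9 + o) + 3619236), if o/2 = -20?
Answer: -3026327/3680245 ≈ -0.82232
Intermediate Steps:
o = -40 (o = 2*(-20) = -40)
(107³ - 4251370)/(T(-23*9 + o) + 3619236) = (107³ - 4251370)/((-23*9 - 40)² + 3619236) = (1225043 - 4251370)/((-207 - 40)² + 3619236) = -3026327/((-247)² + 3619236) = -3026327/(61009 + 3619236) = -3026327/3680245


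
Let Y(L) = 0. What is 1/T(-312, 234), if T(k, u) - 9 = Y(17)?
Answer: 1/9 ≈ 0.11111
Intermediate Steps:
T(k, u) = 9 (T(k, u) = 9 + 0 = 9)
1/T(-312, 234) = 1/9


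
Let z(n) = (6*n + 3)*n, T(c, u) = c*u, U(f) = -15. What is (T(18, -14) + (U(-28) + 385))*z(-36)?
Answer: 904824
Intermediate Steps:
z(n) = n*(3 + 6*n) (z(n) = (3 + 6*n)*n = n*(3 + 6*n))
(T(18, -14) + (U(-28) + 385))*z(-36) = (18*(-14) + (-15 + 385))*(3*(-36)*(1 + 2*(-36))) = (-252 + 370)*(3*(-36)*(1 - 72)) = 118*(3*(-36)*(-71)) = 118*7668 = 904824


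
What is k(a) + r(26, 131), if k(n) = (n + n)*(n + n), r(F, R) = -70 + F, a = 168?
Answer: 112852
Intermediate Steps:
k(n) = 4*n**2 (k(n) = (2*n)*(2*n) = 4*n**2)
k(a) + r(26, 131) = 4*168**2 + (-70 + 26) = 4*28224 - 44 = 112896 - 44 = 112852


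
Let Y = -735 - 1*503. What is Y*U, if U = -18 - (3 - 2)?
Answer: 23522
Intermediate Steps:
Y = -1238 (Y = -735 - 503 = -1238)
U = -19 (U = -18 - 1*1 = -18 - 1 = -19)
Y*U = -1238*(-19) = 23522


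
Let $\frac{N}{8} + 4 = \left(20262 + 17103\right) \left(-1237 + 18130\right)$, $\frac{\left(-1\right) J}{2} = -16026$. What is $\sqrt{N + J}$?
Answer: $2 \sqrt{1262421895} \approx 71061.0$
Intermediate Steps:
$J = 32052$ ($J = \left(-2\right) \left(-16026\right) = 32052$)
$N = 5049655528$ ($N = -32 + 8 \left(20262 + 17103\right) \left(-1237 + 18130\right) = -32 + 8 \cdot 37365 \cdot 16893 = -32 + 8 \cdot 631206945 = -32 + 5049655560 = 5049655528$)
$\sqrt{N + J} = \sqrt{5049655528 + 32052} = \sqrt{5049687580} = 2 \sqrt{1262421895}$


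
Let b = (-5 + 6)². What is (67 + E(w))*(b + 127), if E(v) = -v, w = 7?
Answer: 7680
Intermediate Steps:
b = 1 (b = 1² = 1)
(67 + E(w))*(b + 127) = (67 - 1*7)*(1 + 127) = (67 - 7)*128 = 60*128 = 7680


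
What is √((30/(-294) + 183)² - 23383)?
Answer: √24174861/49 ≈ 100.34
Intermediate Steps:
√((30/(-294) + 183)² - 23383) = √((30*(-1/294) + 183)² - 23383) = √((-5/49 + 183)² - 23383) = √((8962/49)² - 23383) = √(80317444/2401 - 23383) = √(24174861/2401) = √24174861/49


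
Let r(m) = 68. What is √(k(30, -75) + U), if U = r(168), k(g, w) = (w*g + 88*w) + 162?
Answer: 2*I*√2155 ≈ 92.844*I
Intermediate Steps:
k(g, w) = 162 + 88*w + g*w (k(g, w) = (g*w + 88*w) + 162 = (88*w + g*w) + 162 = 162 + 88*w + g*w)
U = 68
√(k(30, -75) + U) = √((162 + 88*(-75) + 30*(-75)) + 68) = √((162 - 6600 - 2250) + 68) = √(-8688 + 68) = √(-8620) = 2*I*√2155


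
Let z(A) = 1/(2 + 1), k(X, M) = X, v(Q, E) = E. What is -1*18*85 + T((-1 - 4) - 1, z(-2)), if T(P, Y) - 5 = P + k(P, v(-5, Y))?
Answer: -1537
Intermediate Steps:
z(A) = ⅓ (z(A) = 1/3 = ⅓)
T(P, Y) = 5 + 2*P (T(P, Y) = 5 + (P + P) = 5 + 2*P)
-1*18*85 + T((-1 - 4) - 1, z(-2)) = -1*18*85 + (5 + 2*((-1 - 4) - 1)) = -18*85 + (5 + 2*(-5 - 1)) = -1530 + (5 + 2*(-6)) = -1530 + (5 - 12) = -1530 - 7 = -1537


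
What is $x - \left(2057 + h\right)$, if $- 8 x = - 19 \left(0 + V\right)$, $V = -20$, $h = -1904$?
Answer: $- \frac{401}{2} \approx -200.5$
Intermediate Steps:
$x = - \frac{95}{2}$ ($x = - \frac{\left(-19\right) \left(0 - 20\right)}{8} = - \frac{\left(-19\right) \left(-20\right)}{8} = \left(- \frac{1}{8}\right) 380 = - \frac{95}{2} \approx -47.5$)
$x - \left(2057 + h\right) = - \frac{95}{2} - 153 = - \frac{401}{2}$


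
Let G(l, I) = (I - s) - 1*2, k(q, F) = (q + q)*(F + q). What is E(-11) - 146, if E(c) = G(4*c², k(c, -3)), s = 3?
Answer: 157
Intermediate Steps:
k(q, F) = 2*q*(F + q) (k(q, F) = (2*q)*(F + q) = 2*q*(F + q))
G(l, I) = -5 + I (G(l, I) = (I - 1*3) - 1*2 = (I - 3) - 2 = (-3 + I) - 2 = -5 + I)
E(c) = -5 + 2*c*(-3 + c)
E(-11) - 146 = (-5 + 2*(-11)*(-3 - 11)) - 146 = (-5 + 2*(-11)*(-14)) - 146 = (-5 + 308) - 146 = 303 - 146 = 157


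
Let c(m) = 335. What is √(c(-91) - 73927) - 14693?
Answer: -14693 + 2*I*√18398 ≈ -14693.0 + 271.28*I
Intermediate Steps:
√(c(-91) - 73927) - 14693 = √(335 - 73927) - 14693 = √(-73592) - 14693 = 2*I*√18398 - 14693 = -14693 + 2*I*√18398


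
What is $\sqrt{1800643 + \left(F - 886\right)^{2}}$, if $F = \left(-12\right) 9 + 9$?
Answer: $2 \sqrt{692717} \approx 1664.6$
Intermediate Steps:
$F = -99$ ($F = -108 + 9 = -99$)
$\sqrt{1800643 + \left(F - 886\right)^{2}} = \sqrt{1800643 + \left(-99 - 886\right)^{2}} = \sqrt{1800643 + \left(-985\right)^{2}} = \sqrt{1800643 + 970225} = \sqrt{2770868} = 2 \sqrt{692717}$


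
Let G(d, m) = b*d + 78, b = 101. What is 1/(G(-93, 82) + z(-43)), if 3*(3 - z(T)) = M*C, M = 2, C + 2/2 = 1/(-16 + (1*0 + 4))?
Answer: -18/167603 ≈ -0.00010740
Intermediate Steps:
C = -13/12 (C = -1 + 1/(-16 + (1*0 + 4)) = -1 + 1/(-16 + (0 + 4)) = -1 + 1/(-16 + 4) = -1 + 1/(-12) = -1 - 1/12 = -13/12 ≈ -1.0833)
G(d, m) = 78 + 101*d (G(d, m) = 101*d + 78 = 78 + 101*d)
z(T) = 67/18 (z(T) = 3 - 2*(-13)/(3*12) = 3 - ⅓*(-13/6) = 3 + 13/18 = 67/18)
1/(G(-93, 82) + z(-43)) = 1/((78 + 101*(-93)) + 67/18) = 1/((78 - 9393) + 67/18) = 1/(-9315 + 67/18) = 1/(-167603/18) = -18/167603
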